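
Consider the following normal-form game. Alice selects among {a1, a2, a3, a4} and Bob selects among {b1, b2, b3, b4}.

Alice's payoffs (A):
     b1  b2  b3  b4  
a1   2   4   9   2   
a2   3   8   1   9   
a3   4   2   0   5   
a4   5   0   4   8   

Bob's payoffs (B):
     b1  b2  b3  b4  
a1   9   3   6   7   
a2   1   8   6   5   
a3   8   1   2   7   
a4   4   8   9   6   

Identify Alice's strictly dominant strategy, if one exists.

No strictly dominant strategy

A strategy is strictly dominant if it gives Alice a strictly higher payoff than every other strategy, against every choice by the opponent.
a1 is not dominant: against b1, a2 gives 3 > 2.
a2 is not dominant: against b1, a3 gives 4 > 3.
a3 is not dominant: against b1, a4 gives 5 > 4.
a4 is not dominant: against b2, a1 gives 4 > 0.
No single strategy is best against every opponent action.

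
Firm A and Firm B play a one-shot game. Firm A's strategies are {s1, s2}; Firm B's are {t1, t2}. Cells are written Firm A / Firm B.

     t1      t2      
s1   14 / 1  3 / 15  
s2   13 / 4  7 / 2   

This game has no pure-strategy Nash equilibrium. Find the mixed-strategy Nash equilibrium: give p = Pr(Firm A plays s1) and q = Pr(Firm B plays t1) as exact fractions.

p = 1/8, q = 4/5

In a mixed NE each player is indifferent between their pure strategies, so the opponent's mix sets the indifference.
Firm B indifferent between t1 and t2: p·1 + (1−p)·4 = p·15 + (1−p)·2 ⟹ 4 + (-3)p = 2 + 13p ⟹ p = 1/8.
Firm A indifferent between s1 and s2: q·14 + (1−q)·3 = q·13 + (1−q)·7 ⟹ 3 + 11q = 7 + 6q ⟹ q = 4/5.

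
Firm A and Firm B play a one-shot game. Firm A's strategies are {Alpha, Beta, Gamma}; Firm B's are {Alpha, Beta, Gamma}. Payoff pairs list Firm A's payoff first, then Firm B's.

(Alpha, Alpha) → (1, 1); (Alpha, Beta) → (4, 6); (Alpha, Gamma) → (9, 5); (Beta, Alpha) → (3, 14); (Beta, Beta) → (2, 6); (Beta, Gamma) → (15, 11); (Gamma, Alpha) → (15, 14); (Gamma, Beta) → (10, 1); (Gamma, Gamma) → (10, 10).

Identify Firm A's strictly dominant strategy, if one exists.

None

A strategy is strictly dominant if it gives Firm A a strictly higher payoff than every other strategy, against every choice by the opponent.
Alpha is not dominant: against Alpha, Beta gives 3 > 1.
Beta is not dominant: against Alpha, Gamma gives 15 > 3.
Gamma is not dominant: against Gamma, Beta gives 15 > 10.
No single strategy is best against every opponent action.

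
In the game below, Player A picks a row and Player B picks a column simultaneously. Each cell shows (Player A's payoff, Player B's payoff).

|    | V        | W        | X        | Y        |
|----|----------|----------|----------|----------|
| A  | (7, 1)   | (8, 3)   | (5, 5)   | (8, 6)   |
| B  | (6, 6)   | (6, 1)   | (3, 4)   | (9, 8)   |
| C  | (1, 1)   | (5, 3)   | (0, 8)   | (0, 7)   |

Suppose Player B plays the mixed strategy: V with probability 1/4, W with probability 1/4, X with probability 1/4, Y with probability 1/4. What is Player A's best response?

A

Player A's best reply maximizes expected payoff against the mix.
A: (1/4)·7 + (1/4)·8 + (1/4)·5 + (1/4)·8 = 7
B: (1/4)·6 + (1/4)·6 + (1/4)·3 + (1/4)·9 = 6
C: (1/4)·1 + (1/4)·5 + (1/4)·0 + (1/4)·0 = 3/2
Highest expected payoff is 7, from A.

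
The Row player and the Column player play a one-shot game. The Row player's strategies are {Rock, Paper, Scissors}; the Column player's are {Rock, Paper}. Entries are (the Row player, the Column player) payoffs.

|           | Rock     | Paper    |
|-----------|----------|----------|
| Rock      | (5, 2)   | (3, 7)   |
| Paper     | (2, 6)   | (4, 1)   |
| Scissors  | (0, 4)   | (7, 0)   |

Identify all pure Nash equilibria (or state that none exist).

Find each player's best response to every opponent strategy; NE are the intersections.
The Row player's best responses — vs Rock: Rock (payoff 5); vs Paper: Scissors (payoff 7).
The Column player's best responses — vs Rock: Paper (payoff 7); vs Paper: Rock (payoff 6); vs Scissors: Rock (payoff 4).
No cell has both players best-responding. For instance, the Row player's best reply to Paper is Scissors, but against Scissors the Column player prefers Rock over Paper.

None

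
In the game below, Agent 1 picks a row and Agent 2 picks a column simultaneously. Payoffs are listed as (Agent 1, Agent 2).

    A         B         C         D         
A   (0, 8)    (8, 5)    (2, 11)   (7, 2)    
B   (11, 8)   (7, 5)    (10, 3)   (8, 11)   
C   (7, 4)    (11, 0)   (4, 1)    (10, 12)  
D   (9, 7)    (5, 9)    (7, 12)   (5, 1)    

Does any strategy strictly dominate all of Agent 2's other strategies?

A strategy is strictly dominant if it gives Agent 2 a strictly higher payoff than every other strategy, against every choice by the opponent.
A is not dominant: against A, C gives 11 > 8.
B is not dominant: against A, A gives 8 > 5.
C is not dominant: against B, A gives 8 > 3.
D is not dominant: against A, A gives 8 > 2.
No single strategy is best against every opponent action.

No strictly dominant strategy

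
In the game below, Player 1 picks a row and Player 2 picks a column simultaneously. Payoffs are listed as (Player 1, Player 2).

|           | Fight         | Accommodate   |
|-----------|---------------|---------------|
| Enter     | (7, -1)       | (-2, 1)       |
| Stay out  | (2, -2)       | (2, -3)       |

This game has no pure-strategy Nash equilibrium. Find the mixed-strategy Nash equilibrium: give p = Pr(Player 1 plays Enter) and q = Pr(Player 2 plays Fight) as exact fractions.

p = 1/3, q = 4/9

In a mixed NE each player is indifferent between their pure strategies, so the opponent's mix sets the indifference.
Player 2 indifferent between Fight and Accommodate: p·(-1) + (1−p)·(-2) = p·1 + (1−p)·(-3) ⟹ (-2) + 1p = (-3) + 4p ⟹ p = 1/3.
Player 1 indifferent between Enter and Stay out: q·7 + (1−q)·(-2) = q·2 + (1−q)·2 ⟹ (-2) + 9q = 2 + 0q ⟹ q = 4/9.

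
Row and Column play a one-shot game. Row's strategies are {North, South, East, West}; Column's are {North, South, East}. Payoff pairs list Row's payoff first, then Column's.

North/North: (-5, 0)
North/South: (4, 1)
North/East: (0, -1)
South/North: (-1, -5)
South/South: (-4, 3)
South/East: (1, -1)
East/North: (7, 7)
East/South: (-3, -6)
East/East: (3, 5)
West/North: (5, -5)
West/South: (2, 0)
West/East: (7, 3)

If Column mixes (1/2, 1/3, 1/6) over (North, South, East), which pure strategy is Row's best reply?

West

Row's best reply maximizes expected payoff against the mix.
North: (1/2)·(-5) + (1/3)·4 + (1/6)·0 = -7/6
South: (1/2)·(-1) + (1/3)·(-4) + (1/6)·1 = -5/3
East: (1/2)·7 + (1/3)·(-3) + (1/6)·3 = 3
West: (1/2)·5 + (1/3)·2 + (1/6)·7 = 13/3
Highest expected payoff is 13/3, from West.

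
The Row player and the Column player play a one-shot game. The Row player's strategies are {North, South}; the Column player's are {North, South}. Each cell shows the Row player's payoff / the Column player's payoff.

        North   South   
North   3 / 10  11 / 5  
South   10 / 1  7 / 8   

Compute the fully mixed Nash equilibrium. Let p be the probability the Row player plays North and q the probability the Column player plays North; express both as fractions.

p = 7/12, q = 4/11

In a mixed NE each player is indifferent between their pure strategies, so the opponent's mix sets the indifference.
The Column player indifferent between North and South: p·10 + (1−p)·1 = p·5 + (1−p)·8 ⟹ 1 + 9p = 8 + (-3)p ⟹ p = 7/12.
The Row player indifferent between North and South: q·3 + (1−q)·11 = q·10 + (1−q)·7 ⟹ 11 + (-8)q = 7 + 3q ⟹ q = 4/11.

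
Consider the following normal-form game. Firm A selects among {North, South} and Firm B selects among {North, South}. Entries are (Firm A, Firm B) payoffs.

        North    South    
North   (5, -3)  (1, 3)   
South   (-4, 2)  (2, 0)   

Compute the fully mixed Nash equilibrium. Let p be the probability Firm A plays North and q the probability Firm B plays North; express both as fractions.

p = 1/4, q = 1/10

In a mixed NE each player is indifferent between their pure strategies, so the opponent's mix sets the indifference.
Firm B indifferent between North and South: p·(-3) + (1−p)·2 = p·3 + (1−p)·0 ⟹ 2 + (-5)p = 0 + 3p ⟹ p = 1/4.
Firm A indifferent between North and South: q·5 + (1−q)·1 = q·(-4) + (1−q)·2 ⟹ 1 + 4q = 2 + (-6)q ⟹ q = 1/10.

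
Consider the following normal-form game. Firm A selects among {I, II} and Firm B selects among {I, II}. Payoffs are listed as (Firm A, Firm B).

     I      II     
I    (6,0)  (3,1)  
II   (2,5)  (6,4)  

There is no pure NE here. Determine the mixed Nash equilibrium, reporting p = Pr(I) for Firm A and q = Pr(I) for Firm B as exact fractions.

p = 1/2, q = 3/7

In a mixed NE each player is indifferent between their pure strategies, so the opponent's mix sets the indifference.
Firm B indifferent between I and II: p·0 + (1−p)·5 = p·1 + (1−p)·4 ⟹ 5 + (-5)p = 4 + (-3)p ⟹ p = 1/2.
Firm A indifferent between I and II: q·6 + (1−q)·3 = q·2 + (1−q)·6 ⟹ 3 + 3q = 6 + (-4)q ⟹ q = 3/7.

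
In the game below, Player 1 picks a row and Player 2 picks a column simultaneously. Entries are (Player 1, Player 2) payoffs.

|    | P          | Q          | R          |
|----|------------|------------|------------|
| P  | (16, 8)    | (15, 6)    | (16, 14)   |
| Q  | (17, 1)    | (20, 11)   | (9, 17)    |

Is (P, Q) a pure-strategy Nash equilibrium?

No

Holding Player 2 at Q: Player 1 gets 15 from P but could get 20 by switching to Q. Player 1 has a profitable deviation.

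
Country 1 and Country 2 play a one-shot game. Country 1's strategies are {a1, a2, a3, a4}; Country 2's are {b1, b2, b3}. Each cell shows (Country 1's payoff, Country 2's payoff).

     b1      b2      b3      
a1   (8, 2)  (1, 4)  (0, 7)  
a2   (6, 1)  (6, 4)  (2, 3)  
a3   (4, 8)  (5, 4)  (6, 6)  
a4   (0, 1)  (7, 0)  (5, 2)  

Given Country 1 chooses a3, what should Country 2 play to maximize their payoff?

With Country 1 fixed at a3, Country 2's payoffs are: b1 → 8, b2 → 4, b3 → 6.
The maximum is 8, achieved by b1.

b1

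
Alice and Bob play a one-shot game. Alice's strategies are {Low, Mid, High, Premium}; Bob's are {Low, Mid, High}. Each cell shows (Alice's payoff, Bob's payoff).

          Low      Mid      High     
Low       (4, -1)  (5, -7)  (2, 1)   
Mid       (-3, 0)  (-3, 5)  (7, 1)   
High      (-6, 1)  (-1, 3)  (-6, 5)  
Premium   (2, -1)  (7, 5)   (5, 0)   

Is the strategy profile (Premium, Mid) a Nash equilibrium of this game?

Holding Bob at Mid: Alice gets 7 from Premium, versus 5 from Low, -3 from Mid, -1 from High. No profitable deviation for Alice.
Holding Alice at Premium: Bob gets 5 from Mid, versus -1 from Low, 0 from High. No profitable deviation for Bob either.

Yes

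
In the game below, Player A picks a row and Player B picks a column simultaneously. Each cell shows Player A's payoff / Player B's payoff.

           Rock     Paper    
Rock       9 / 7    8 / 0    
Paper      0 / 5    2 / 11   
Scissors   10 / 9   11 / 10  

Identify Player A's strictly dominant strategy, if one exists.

Check whether one of Player A's strategies beats all alternatives regardless of what the opponent does.
Scissors strictly dominates: vs Rock: 10 > each of {9, 0}; vs Paper: 11 > each of {8, 2}.

Scissors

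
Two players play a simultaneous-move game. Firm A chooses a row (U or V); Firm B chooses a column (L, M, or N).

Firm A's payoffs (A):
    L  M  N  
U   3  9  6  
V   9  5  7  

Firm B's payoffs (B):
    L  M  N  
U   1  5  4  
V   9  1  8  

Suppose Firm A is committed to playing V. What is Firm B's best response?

L

With Firm A fixed at V, Firm B's payoffs are: L → 9, M → 1, N → 8.
The maximum is 9, achieved by L.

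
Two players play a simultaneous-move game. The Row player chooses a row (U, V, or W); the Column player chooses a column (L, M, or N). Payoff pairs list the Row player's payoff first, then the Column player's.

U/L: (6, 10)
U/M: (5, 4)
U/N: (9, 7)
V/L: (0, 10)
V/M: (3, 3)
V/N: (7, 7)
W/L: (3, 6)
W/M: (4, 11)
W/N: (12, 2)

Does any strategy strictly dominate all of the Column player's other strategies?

None

A strategy is strictly dominant if it gives the Column player a strictly higher payoff than every other strategy, against every choice by the opponent.
L is not dominant: against W, M gives 11 > 6.
M is not dominant: against U, L gives 10 > 4.
N is not dominant: against U, L gives 10 > 7.
No single strategy is best against every opponent action.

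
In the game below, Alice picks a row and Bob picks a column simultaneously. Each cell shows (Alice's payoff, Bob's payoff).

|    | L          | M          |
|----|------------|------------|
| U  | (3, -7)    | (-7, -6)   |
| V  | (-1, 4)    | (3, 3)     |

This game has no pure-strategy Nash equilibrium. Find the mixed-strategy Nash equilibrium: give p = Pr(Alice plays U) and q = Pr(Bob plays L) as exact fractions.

p = 1/2, q = 5/7

Each player's mixing probability is pinned down by making the *other* player indifferent.
Bob indifferent between L and M: p·(-7) + (1−p)·4 = p·(-6) + (1−p)·3 ⟹ 4 + (-11)p = 3 + (-9)p ⟹ p = 1/2.
Alice indifferent between U and V: q·3 + (1−q)·(-7) = q·(-1) + (1−q)·3 ⟹ (-7) + 10q = 3 + (-4)q ⟹ q = 5/7.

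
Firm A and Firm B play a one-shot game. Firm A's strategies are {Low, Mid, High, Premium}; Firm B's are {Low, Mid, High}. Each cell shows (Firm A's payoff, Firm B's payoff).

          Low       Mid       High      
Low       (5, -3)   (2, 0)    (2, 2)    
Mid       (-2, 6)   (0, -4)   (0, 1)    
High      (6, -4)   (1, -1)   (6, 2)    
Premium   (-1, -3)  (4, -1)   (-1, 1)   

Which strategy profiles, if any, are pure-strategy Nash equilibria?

(High, High)

Find each player's best response to every opponent strategy; NE are the intersections.
Firm A's best responses — vs Low: High (payoff 6); vs Mid: Premium (payoff 4); vs High: High (payoff 6).
Firm B's best responses — vs Low: High (payoff 2); vs Mid: Low (payoff 6); vs High: High (payoff 2); vs Premium: High (payoff 1).
The only mutual best response is (High, High); neither player gains by switching there.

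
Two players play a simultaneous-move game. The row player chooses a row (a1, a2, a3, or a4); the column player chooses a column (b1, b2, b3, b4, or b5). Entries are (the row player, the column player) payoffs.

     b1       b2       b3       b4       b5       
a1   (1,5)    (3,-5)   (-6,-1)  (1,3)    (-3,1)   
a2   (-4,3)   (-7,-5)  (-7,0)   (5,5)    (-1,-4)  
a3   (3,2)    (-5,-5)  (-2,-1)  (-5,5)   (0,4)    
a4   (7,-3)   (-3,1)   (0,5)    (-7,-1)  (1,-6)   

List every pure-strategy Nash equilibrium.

Check mutual best responses: a cell is a NE iff neither player can gain by unilaterally deviating.
The row player's best responses — vs b1: a4 (payoff 7); vs b2: a1 (payoff 3); vs b3: a4 (payoff 0); vs b4: a2 (payoff 5); vs b5: a4 (payoff 1).
The column player's best responses — vs a1: b1 (payoff 5); vs a2: b4 (payoff 5); vs a3: b4 (payoff 5); vs a4: b3 (payoff 5).
Mutual best responses occur at (a2, b4) and (a4, b3); at each, neither player gains by switching.

(a2, b4) and (a4, b3)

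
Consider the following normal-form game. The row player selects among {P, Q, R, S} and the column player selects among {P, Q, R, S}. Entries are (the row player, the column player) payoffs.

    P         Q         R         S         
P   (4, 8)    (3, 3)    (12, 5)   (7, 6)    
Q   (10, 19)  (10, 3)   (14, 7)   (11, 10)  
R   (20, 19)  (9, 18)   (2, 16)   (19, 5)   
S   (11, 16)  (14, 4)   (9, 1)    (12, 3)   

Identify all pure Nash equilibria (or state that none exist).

(R, P)

Check mutual best responses: a cell is a NE iff neither player can gain by unilaterally deviating.
The row player's best responses — vs P: R (payoff 20); vs Q: S (payoff 14); vs R: Q (payoff 14); vs S: R (payoff 19).
The column player's best responses — vs P: P (payoff 8); vs Q: P (payoff 19); vs R: P (payoff 19); vs S: P (payoff 16).
The only mutual best response is (R, P); neither player gains by switching there.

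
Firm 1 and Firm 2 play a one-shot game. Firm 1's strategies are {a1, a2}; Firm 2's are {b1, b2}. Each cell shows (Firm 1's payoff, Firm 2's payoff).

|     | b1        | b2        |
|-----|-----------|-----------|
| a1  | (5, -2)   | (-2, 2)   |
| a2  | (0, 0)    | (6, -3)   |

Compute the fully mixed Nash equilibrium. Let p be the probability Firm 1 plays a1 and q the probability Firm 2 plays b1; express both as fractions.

Each player's mixing probability is pinned down by making the *other* player indifferent.
Firm 2 indifferent between b1 and b2: p·(-2) + (1−p)·0 = p·2 + (1−p)·(-3) ⟹ 0 + (-2)p = (-3) + 5p ⟹ p = 3/7.
Firm 1 indifferent between a1 and a2: q·5 + (1−q)·(-2) = q·0 + (1−q)·6 ⟹ (-2) + 7q = 6 + (-6)q ⟹ q = 8/13.

p = 3/7, q = 8/13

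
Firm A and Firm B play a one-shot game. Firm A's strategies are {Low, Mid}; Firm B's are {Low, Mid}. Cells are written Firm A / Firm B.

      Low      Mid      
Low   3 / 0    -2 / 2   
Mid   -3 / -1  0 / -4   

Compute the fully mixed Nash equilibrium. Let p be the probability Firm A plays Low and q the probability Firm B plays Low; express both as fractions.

In a mixed NE each player is indifferent between their pure strategies, so the opponent's mix sets the indifference.
Firm B indifferent between Low and Mid: p·0 + (1−p)·(-1) = p·2 + (1−p)·(-4) ⟹ (-1) + 1p = (-4) + 6p ⟹ p = 3/5.
Firm A indifferent between Low and Mid: q·3 + (1−q)·(-2) = q·(-3) + (1−q)·0 ⟹ (-2) + 5q = 0 + (-3)q ⟹ q = 1/4.

p = 3/5, q = 1/4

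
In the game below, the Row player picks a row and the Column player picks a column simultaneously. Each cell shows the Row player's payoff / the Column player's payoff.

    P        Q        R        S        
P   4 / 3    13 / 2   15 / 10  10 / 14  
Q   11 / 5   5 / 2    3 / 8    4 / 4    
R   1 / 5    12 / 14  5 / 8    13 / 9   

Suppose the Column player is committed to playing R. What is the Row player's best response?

P

With the Column player fixed at R, the Row player's payoffs are: P → 15, Q → 3, R → 5.
The maximum is 15, achieved by P.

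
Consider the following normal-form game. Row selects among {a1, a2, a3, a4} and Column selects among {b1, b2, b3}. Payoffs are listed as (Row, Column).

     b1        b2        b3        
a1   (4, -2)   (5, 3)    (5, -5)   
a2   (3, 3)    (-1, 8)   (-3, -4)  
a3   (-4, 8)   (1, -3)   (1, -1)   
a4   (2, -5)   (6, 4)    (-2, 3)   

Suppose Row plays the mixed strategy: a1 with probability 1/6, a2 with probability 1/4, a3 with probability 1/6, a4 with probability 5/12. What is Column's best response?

b2

Column's best reply maximizes expected payoff against the mix.
b1: (1/6)·(-2) + (1/4)·3 + (1/6)·8 + (5/12)·(-5) = -1/3
b2: (1/6)·3 + (1/4)·8 + (1/6)·(-3) + (5/12)·4 = 11/3
b3: (1/6)·(-5) + (1/4)·(-4) + (1/6)·(-1) + (5/12)·3 = -3/4
Highest expected payoff is 11/3, from b2.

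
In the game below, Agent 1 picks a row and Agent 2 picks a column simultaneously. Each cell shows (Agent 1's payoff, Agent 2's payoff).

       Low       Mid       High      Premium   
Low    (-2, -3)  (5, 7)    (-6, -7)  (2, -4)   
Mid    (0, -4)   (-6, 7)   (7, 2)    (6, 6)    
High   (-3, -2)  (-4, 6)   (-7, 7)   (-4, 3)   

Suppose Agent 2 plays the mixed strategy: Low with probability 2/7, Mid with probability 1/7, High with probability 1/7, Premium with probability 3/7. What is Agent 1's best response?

Mid

Compute Agent 1's expected payoff from each pure strategy against the given mix.
Low: (2/7)·(-2) + (1/7)·5 + (1/7)·(-6) + (3/7)·2 = 1/7
Mid: (2/7)·0 + (1/7)·(-6) + (1/7)·7 + (3/7)·6 = 19/7
High: (2/7)·(-3) + (1/7)·(-4) + (1/7)·(-7) + (3/7)·(-4) = -29/7
Highest expected payoff is 19/7, from Mid.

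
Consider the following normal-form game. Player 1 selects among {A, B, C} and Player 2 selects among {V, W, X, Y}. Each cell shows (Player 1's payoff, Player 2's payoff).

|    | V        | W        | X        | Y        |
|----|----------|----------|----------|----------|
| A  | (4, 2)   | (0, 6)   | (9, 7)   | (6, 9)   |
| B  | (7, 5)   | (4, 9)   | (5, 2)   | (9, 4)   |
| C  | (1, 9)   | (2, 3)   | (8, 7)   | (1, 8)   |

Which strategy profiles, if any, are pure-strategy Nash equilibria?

Check mutual best responses: a cell is a NE iff neither player can gain by unilaterally deviating.
Player 1's best responses — vs V: B (payoff 7); vs W: B (payoff 4); vs X: A (payoff 9); vs Y: B (payoff 9).
Player 2's best responses — vs A: Y (payoff 9); vs B: W (payoff 9); vs C: V (payoff 9).
The only mutual best response is (B, W); neither player gains by switching there.

(B, W)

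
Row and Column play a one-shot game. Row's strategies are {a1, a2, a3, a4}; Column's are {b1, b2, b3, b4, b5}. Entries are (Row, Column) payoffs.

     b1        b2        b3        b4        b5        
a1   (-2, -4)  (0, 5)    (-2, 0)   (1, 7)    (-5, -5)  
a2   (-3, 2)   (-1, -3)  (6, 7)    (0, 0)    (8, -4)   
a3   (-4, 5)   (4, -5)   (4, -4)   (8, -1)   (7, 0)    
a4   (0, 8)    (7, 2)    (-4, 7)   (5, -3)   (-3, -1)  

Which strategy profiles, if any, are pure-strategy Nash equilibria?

Find each player's best response to every opponent strategy; NE are the intersections.
Row's best responses — vs b1: a4 (payoff 0); vs b2: a4 (payoff 7); vs b3: a2 (payoff 6); vs b4: a3 (payoff 8); vs b5: a2 (payoff 8).
Column's best responses — vs a1: b4 (payoff 7); vs a2: b3 (payoff 7); vs a3: b1 (payoff 5); vs a4: b1 (payoff 8).
Mutual best responses occur at (a2, b3) and (a4, b1); at each, neither player gains by switching.

(a2, b3) and (a4, b1)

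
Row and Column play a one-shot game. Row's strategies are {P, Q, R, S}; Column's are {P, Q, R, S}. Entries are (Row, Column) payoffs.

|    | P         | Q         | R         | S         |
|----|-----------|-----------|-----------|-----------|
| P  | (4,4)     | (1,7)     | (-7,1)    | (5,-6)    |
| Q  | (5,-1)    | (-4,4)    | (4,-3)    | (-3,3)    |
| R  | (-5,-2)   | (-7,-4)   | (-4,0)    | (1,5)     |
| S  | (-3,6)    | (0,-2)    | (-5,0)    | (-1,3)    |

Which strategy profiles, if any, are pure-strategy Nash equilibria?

(P, Q)

Find each player's best response to every opponent strategy; NE are the intersections.
Row's best responses — vs P: Q (payoff 5); vs Q: P (payoff 1); vs R: Q (payoff 4); vs S: P (payoff 5).
Column's best responses — vs P: Q (payoff 7); vs Q: Q (payoff 4); vs R: S (payoff 5); vs S: P (payoff 6).
The only mutual best response is (P, Q); neither player gains by switching there.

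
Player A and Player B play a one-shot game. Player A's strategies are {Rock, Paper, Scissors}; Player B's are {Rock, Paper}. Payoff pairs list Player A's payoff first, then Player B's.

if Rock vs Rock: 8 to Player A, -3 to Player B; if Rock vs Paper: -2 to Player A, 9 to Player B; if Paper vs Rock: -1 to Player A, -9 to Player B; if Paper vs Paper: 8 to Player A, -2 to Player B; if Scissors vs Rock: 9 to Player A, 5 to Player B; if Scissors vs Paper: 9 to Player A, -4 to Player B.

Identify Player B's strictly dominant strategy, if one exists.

Check whether one of Player B's strategies beats all alternatives regardless of what the opponent does.
Rock is not dominant: against Rock, Paper gives 9 > -3.
Paper is not dominant: against Scissors, Rock gives 5 > -4.
No single strategy is best against every opponent action.

No strictly dominant strategy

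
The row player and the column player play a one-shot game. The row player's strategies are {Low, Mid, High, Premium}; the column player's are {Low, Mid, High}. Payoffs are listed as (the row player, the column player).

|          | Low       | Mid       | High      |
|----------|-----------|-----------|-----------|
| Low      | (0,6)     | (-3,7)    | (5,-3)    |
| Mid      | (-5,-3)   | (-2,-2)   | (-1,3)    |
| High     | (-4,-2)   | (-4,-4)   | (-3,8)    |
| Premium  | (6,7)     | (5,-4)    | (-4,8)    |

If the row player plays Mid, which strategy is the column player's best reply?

With the row player fixed at Mid, the column player's payoffs are: Low → -3, Mid → -2, High → 3.
The maximum is 3, achieved by High.

High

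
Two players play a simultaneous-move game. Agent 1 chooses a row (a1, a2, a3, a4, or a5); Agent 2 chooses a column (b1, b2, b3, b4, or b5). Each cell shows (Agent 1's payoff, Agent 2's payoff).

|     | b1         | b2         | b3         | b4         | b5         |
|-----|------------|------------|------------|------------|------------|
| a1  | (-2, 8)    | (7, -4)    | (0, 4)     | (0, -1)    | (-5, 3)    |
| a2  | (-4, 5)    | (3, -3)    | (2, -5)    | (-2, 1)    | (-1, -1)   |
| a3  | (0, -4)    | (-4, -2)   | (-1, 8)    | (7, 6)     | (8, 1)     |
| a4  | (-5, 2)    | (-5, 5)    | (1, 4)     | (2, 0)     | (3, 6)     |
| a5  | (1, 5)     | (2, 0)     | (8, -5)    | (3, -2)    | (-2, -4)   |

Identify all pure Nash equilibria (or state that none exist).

(a5, b1)

A profile is a Nash equilibrium when each player is best-responding to the other.
Agent 1's best responses — vs b1: a5 (payoff 1); vs b2: a1 (payoff 7); vs b3: a5 (payoff 8); vs b4: a3 (payoff 7); vs b5: a3 (payoff 8).
Agent 2's best responses — vs a1: b1 (payoff 8); vs a2: b1 (payoff 5); vs a3: b3 (payoff 8); vs a4: b5 (payoff 6); vs a5: b1 (payoff 5).
The only mutual best response is (a5, b1); neither player gains by switching there.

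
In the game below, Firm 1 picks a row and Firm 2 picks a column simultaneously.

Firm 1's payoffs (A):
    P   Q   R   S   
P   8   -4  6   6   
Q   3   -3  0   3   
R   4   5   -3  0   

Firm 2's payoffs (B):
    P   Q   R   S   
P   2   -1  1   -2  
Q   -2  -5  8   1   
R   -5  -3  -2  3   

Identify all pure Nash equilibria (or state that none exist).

Find each player's best response to every opponent strategy; NE are the intersections.
Firm 1's best responses — vs P: P (payoff 8); vs Q: R (payoff 5); vs R: P (payoff 6); vs S: P (payoff 6).
Firm 2's best responses — vs P: P (payoff 2); vs Q: R (payoff 8); vs R: S (payoff 3).
The only mutual best response is (P, P); neither player gains by switching there.

(P, P)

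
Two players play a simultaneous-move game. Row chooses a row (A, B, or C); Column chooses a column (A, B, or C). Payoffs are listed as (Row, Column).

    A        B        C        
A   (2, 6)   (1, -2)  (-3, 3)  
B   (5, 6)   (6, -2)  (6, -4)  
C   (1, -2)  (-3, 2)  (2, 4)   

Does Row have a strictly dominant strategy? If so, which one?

A strategy is strictly dominant if it gives Row a strictly higher payoff than every other strategy, against every choice by the opponent.
B strictly dominates: vs A: 5 > each of {2, 1}; vs B: 6 > each of {1, -3}; vs C: 6 > each of {-3, 2}.

B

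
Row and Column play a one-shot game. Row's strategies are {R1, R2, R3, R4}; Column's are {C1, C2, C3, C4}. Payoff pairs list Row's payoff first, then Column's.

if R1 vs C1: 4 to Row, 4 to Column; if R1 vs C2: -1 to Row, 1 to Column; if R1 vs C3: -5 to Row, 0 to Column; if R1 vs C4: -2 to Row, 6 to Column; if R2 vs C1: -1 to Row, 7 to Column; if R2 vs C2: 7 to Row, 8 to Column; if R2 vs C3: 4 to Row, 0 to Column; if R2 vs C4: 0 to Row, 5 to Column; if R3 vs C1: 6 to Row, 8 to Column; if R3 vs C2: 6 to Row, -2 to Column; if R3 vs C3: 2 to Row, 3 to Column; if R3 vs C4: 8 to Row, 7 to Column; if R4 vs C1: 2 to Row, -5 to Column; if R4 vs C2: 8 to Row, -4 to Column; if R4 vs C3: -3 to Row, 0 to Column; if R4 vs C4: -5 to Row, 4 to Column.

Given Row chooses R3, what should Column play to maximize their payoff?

With Row fixed at R3, Column's payoffs are: C1 → 8, C2 → -2, C3 → 3, C4 → 7.
The maximum is 8, achieved by C1.

C1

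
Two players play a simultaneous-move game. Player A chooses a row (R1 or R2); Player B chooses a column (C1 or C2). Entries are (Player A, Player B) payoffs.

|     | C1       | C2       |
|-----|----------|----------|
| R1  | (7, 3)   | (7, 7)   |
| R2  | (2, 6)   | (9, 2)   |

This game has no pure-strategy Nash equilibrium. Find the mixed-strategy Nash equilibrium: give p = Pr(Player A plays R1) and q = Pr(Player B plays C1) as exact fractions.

In a mixed NE each player is indifferent between their pure strategies, so the opponent's mix sets the indifference.
Player B indifferent between C1 and C2: p·3 + (1−p)·6 = p·7 + (1−p)·2 ⟹ 6 + (-3)p = 2 + 5p ⟹ p = 1/2.
Player A indifferent between R1 and R2: q·7 + (1−q)·7 = q·2 + (1−q)·9 ⟹ 7 + 0q = 9 + (-7)q ⟹ q = 2/7.

p = 1/2, q = 2/7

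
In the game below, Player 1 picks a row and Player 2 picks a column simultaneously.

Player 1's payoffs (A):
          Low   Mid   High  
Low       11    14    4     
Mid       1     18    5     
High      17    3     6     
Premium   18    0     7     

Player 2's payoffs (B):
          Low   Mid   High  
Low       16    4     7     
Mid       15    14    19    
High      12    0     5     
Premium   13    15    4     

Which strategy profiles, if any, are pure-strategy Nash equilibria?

There is no pure-strategy Nash equilibrium

Check mutual best responses: a cell is a NE iff neither player can gain by unilaterally deviating.
Player 1's best responses — vs Low: Premium (payoff 18); vs Mid: Mid (payoff 18); vs High: Premium (payoff 7).
Player 2's best responses — vs Low: Low (payoff 16); vs Mid: High (payoff 19); vs High: Low (payoff 12); vs Premium: Mid (payoff 15).
No cell has both players best-responding. For instance, Player 1's best reply to Low is Premium, but against Premium Player 2 prefers Mid over Low.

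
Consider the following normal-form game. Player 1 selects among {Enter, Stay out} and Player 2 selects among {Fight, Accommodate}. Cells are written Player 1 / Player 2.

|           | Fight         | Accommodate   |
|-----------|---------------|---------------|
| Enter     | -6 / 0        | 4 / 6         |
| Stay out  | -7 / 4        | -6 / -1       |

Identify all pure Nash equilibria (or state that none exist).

A profile is a Nash equilibrium when each player is best-responding to the other.
Player 1's best responses — vs Fight: Enter (payoff -6); vs Accommodate: Enter (payoff 4).
Player 2's best responses — vs Enter: Accommodate (payoff 6); vs Stay out: Fight (payoff 4).
The only mutual best response is (Enter, Accommodate); neither player gains by switching there.

(Enter, Accommodate)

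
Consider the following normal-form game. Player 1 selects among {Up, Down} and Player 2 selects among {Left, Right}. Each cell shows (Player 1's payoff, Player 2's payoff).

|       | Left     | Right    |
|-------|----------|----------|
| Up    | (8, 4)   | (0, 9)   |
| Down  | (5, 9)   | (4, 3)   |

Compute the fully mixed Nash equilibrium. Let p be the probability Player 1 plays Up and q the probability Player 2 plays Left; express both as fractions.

Each player's mixing probability is pinned down by making the *other* player indifferent.
Player 2 indifferent between Left and Right: p·4 + (1−p)·9 = p·9 + (1−p)·3 ⟹ 9 + (-5)p = 3 + 6p ⟹ p = 6/11.
Player 1 indifferent between Up and Down: q·8 + (1−q)·0 = q·5 + (1−q)·4 ⟹ 0 + 8q = 4 + 1q ⟹ q = 4/7.

p = 6/11, q = 4/7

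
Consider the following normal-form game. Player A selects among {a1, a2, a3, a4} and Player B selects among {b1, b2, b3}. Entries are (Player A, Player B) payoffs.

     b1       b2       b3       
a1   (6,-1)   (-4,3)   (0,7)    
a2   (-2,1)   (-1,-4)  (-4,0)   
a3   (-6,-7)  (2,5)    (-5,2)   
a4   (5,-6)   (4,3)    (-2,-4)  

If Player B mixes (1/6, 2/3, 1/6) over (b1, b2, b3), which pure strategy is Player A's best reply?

Compute Player A's expected payoff from each pure strategy against the given mix.
a1: (1/6)·6 + (2/3)·(-4) + (1/6)·0 = -5/3
a2: (1/6)·(-2) + (2/3)·(-1) + (1/6)·(-4) = -5/3
a3: (1/6)·(-6) + (2/3)·2 + (1/6)·(-5) = -1/2
a4: (1/6)·5 + (2/3)·4 + (1/6)·(-2) = 19/6
Highest expected payoff is 19/6, from a4.

a4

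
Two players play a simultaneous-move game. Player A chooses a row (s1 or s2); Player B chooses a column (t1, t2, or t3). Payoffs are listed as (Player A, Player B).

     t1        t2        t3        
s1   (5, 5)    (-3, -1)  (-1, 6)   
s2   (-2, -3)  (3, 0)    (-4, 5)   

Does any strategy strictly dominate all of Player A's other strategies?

None

A strategy is strictly dominant if it gives Player A a strictly higher payoff than every other strategy, against every choice by the opponent.
s1 is not dominant: against t2, s2 gives 3 > -3.
s2 is not dominant: against t1, s1 gives 5 > -2.
No single strategy is best against every opponent action.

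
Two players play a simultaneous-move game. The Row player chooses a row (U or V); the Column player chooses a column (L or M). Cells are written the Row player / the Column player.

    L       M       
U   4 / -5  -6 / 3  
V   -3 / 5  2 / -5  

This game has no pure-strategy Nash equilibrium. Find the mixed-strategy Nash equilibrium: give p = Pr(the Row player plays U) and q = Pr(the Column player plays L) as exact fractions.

p = 5/9, q = 8/15

Each player's mixing probability is pinned down by making the *other* player indifferent.
The Column player indifferent between L and M: p·(-5) + (1−p)·5 = p·3 + (1−p)·(-5) ⟹ 5 + (-10)p = (-5) + 8p ⟹ p = 5/9.
The Row player indifferent between U and V: q·4 + (1−q)·(-6) = q·(-3) + (1−q)·2 ⟹ (-6) + 10q = 2 + (-5)q ⟹ q = 8/15.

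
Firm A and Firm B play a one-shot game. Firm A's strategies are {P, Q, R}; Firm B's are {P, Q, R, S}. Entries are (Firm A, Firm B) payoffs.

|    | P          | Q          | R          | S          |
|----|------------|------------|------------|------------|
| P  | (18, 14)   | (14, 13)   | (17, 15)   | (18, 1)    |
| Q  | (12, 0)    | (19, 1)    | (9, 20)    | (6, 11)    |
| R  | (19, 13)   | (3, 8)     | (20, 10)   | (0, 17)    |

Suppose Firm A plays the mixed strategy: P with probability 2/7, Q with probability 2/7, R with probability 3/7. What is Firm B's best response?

R

Compute Firm B's expected payoff from each pure strategy against the given mix.
P: (2/7)·14 + (2/7)·0 + (3/7)·13 = 67/7
Q: (2/7)·13 + (2/7)·1 + (3/7)·8 = 52/7
R: (2/7)·15 + (2/7)·20 + (3/7)·10 = 100/7
S: (2/7)·1 + (2/7)·11 + (3/7)·17 = 75/7
Highest expected payoff is 100/7, from R.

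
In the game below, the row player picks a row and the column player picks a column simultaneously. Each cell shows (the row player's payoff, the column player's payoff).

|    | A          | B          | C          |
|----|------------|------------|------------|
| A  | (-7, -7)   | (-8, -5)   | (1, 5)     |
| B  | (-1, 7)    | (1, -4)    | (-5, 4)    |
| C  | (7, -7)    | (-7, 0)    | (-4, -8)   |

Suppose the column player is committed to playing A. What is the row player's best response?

With the column player fixed at A, the row player's payoffs are: A → -7, B → -1, C → 7.
The maximum is 7, achieved by C.

C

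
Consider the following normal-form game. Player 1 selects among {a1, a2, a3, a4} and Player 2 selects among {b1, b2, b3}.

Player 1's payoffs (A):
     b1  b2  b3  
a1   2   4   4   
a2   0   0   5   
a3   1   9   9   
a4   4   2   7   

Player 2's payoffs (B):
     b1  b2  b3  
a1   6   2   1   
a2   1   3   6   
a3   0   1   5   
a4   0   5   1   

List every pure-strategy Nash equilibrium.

(a3, b3)

Check mutual best responses: a cell is a NE iff neither player can gain by unilaterally deviating.
Player 1's best responses — vs b1: a4 (payoff 4); vs b2: a3 (payoff 9); vs b3: a3 (payoff 9).
Player 2's best responses — vs a1: b1 (payoff 6); vs a2: b3 (payoff 6); vs a3: b3 (payoff 5); vs a4: b2 (payoff 5).
The only mutual best response is (a3, b3); neither player gains by switching there.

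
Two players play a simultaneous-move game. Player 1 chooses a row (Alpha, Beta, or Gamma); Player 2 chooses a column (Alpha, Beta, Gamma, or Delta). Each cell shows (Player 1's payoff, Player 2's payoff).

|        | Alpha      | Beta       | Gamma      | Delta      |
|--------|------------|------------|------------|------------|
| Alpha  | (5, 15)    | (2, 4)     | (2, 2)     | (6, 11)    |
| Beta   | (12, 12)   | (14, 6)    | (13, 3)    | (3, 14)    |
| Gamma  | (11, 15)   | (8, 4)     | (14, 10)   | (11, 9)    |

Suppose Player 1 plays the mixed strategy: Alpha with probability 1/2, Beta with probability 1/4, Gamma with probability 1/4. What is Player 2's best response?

Player 2's best reply maximizes expected payoff against the mix.
Alpha: (1/2)·15 + (1/4)·12 + (1/4)·15 = 57/4
Beta: (1/2)·4 + (1/4)·6 + (1/4)·4 = 9/2
Gamma: (1/2)·2 + (1/4)·3 + (1/4)·10 = 17/4
Delta: (1/2)·11 + (1/4)·14 + (1/4)·9 = 45/4
Highest expected payoff is 57/4, from Alpha.

Alpha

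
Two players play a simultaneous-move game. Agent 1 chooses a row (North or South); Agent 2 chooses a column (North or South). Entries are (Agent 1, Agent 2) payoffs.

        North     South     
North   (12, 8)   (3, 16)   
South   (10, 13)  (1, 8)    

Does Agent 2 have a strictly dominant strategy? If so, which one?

No strictly dominant strategy

Check whether one of Agent 2's strategies beats all alternatives regardless of what the opponent does.
North is not dominant: against North, South gives 16 > 8.
South is not dominant: against South, North gives 13 > 8.
No single strategy is best against every opponent action.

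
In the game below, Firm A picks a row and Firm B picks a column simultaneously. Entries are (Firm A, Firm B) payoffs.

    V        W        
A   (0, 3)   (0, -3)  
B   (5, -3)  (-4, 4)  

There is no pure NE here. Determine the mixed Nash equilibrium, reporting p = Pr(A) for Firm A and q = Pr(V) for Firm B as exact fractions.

p = 7/13, q = 4/9

Each player's mixing probability is pinned down by making the *other* player indifferent.
Firm B indifferent between V and W: p·3 + (1−p)·(-3) = p·(-3) + (1−p)·4 ⟹ (-3) + 6p = 4 + (-7)p ⟹ p = 7/13.
Firm A indifferent between A and B: q·0 + (1−q)·0 = q·5 + (1−q)·(-4) ⟹ 0 + 0q = (-4) + 9q ⟹ q = 4/9.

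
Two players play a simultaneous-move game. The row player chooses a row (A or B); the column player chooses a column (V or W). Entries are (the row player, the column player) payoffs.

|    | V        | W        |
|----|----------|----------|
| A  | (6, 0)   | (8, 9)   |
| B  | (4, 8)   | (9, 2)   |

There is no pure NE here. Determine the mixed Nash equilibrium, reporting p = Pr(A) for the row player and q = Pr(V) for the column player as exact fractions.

In a mixed NE each player is indifferent between their pure strategies, so the opponent's mix sets the indifference.
The column player indifferent between V and W: p·0 + (1−p)·8 = p·9 + (1−p)·2 ⟹ 8 + (-8)p = 2 + 7p ⟹ p = 2/5.
The row player indifferent between A and B: q·6 + (1−q)·8 = q·4 + (1−q)·9 ⟹ 8 + (-2)q = 9 + (-5)q ⟹ q = 1/3.

p = 2/5, q = 1/3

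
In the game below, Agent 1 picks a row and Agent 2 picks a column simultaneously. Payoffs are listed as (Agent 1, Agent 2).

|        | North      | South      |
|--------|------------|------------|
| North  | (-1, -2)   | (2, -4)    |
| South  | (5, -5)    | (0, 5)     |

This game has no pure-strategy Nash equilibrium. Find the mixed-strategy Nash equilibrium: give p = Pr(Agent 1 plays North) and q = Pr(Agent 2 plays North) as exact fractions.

In a mixed NE each player is indifferent between their pure strategies, so the opponent's mix sets the indifference.
Agent 2 indifferent between North and South: p·(-2) + (1−p)·(-5) = p·(-4) + (1−p)·5 ⟹ (-5) + 3p = 5 + (-9)p ⟹ p = 5/6.
Agent 1 indifferent between North and South: q·(-1) + (1−q)·2 = q·5 + (1−q)·0 ⟹ 2 + (-3)q = 0 + 5q ⟹ q = 1/4.

p = 5/6, q = 1/4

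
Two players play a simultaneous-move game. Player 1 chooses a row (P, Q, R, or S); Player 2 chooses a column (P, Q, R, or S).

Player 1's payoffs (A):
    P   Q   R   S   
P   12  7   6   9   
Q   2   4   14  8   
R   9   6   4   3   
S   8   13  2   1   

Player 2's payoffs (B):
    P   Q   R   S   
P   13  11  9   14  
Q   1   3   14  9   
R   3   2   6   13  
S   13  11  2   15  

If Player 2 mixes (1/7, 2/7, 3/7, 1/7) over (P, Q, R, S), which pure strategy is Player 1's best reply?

Q

Player 1's best reply maximizes expected payoff against the mix.
P: (1/7)·12 + (2/7)·7 + (3/7)·6 + (1/7)·9 = 53/7
Q: (1/7)·2 + (2/7)·4 + (3/7)·14 + (1/7)·8 = 60/7
R: (1/7)·9 + (2/7)·6 + (3/7)·4 + (1/7)·3 = 36/7
S: (1/7)·8 + (2/7)·13 + (3/7)·2 + (1/7)·1 = 41/7
Highest expected payoff is 60/7, from Q.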